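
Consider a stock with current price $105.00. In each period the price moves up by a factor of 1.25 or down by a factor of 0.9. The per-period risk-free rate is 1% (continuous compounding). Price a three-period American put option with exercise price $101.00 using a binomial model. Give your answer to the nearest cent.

$7.65

Risk-neutral probability p = (e^0.01 − 0.9)/(1.25 − 0.9) = 0.1101/0.3500 = 0.3144
Terminal stock prices: S_uuu = 205.1, S_uud = 147.7, S_udd = 106.3, S_ddd = 76.55
Terminal payoffs (K − S): max(-104.1, 0) = 0, max(-46.66, 0) = 0, max(-5.312, 0) = 0, max(24.45, 0) = 24.45
Node uu (S = 164.1): continuation = e^(−0.01)·[0.3144·0.0000 + 0.6856·0.0000] = 0.0000; exercise value = 0.0000 ≤ continuation, so V_uu = 0.0000
Node ud (S = 118.1): continuation = e^(−0.01)·[0.3144·0.0000 + 0.6856·0.0000] = 0.0000; exercise value = 0.0000 ≤ continuation, so V_ud = 0.0000
Node dd (S = 85.05): continuation = e^(−0.01)·[0.3144·0.0000 + 0.6856·24.4550] = 16.5988; exercise value = 15.9500 ≤ continuation, so V_dd = 16.5988
Node u (S = 131.2): continuation = e^(−0.01)·[0.3144·0.0000 + 0.6856·0.0000] = 0.0000; exercise value = 0.0000 ≤ continuation, so V_u = 0.0000
Node d (S = 94.5): continuation = e^(−0.01)·[0.3144·0.0000 + 0.6856·16.5988] = 11.2664; exercise value = 6.5000 ≤ continuation, so V_d = 11.2664
Node 0 (S = 105): continuation = e^(−0.01)·[0.3144·0.0000 + 0.6856·11.2664] = 7.6471; exercise value = 0.0000 ≤ continuation, so V_0 = 7.6471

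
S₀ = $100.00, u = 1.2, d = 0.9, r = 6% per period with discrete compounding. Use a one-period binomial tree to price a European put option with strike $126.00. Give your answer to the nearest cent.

Risk-neutral probability p = (1 + 0.06 − 0.9)/(1.2 − 0.9) = 0.1600/0.3000 = 0.5333
Terminal stock prices: S_u = 120, S_d = 90
Terminal payoffs (K − S): max(6, 0) = 6, max(36, 0) = 36
Node 0 (S = 100): V_0 = 1/1.06·[0.5333·6.0000 + 0.4667·36.0000] = 18.8679

$18.87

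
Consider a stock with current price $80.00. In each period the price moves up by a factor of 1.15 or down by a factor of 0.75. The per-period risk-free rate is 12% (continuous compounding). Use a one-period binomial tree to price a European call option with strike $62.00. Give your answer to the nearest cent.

$25.11

Risk-neutral probability p = (e^0.12 − 0.75)/(1.15 − 0.75) = 0.3775/0.4000 = 0.9437
Terminal stock prices: S_u = 92, S_d = 60
Terminal payoffs (S − K): max(30, 0) = 30, max(-2, 0) = 0
Node 0 (S = 80): V_0 = e^(−0.12)·[0.9437·30.0000 + 0.0563·0.0000] = 25.1107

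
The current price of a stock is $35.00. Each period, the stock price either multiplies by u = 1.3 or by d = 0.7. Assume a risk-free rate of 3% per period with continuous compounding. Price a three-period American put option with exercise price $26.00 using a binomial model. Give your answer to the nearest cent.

Risk-neutral probability p = (e^0.03 − 0.7)/(1.3 − 0.7) = 0.3305/0.6000 = 0.5508
Terminal stock prices: S_uuu = 76.89, S_uud = 41.41, S_udd = 22.29, S_ddd = 12
Terminal payoffs (K − S): max(-50.89, 0) = 0, max(-15.41, 0) = 0, max(3.705, 0) = 3.705, max(14, 0) = 14
Node uu (S = 59.15): continuation = e^(−0.03)·[0.5508·0.0000 + 0.4492·0.0000] = 0.0000; exercise value = 0.0000 ≤ continuation, so V_uu = 0.0000
Node ud (S = 31.85): continuation = e^(−0.03)·[0.5508·0.0000 + 0.4492·3.7050] = 1.6153; exercise value = 0.0000 ≤ continuation, so V_ud = 1.6153
Node dd (S = 17.15): continuation = e^(−0.03)·[0.5508·3.7050 + 0.4492·13.9950] = 8.0816; exercise value = 8.8500 > continuation, so V_dd = 8.8500 (exercise)
Node u (S = 45.5): continuation = e^(−0.03)·[0.5508·0.0000 + 0.4492·1.6153] = 0.7042; exercise value = 0.0000 ≤ continuation, so V_u = 0.7042
Node d (S = 24.5): continuation = e^(−0.03)·[0.5508·1.6153 + 0.4492·8.8500] = 4.7216; exercise value = 1.5000 ≤ continuation, so V_d = 4.7216
Node 0 (S = 35): continuation = e^(−0.03)·[0.5508·0.7042 + 0.4492·4.7216] = 2.4348; exercise value = 0.0000 ≤ continuation, so V_0 = 2.4348

$2.43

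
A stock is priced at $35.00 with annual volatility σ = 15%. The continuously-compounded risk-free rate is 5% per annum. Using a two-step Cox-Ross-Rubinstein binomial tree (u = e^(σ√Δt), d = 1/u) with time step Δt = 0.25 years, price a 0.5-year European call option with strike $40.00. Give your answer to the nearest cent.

CRR parameters: u = e^(σ√Δt) = e^(0.15·√0.25) = 1.0779, d = 1/u = 0.9277
Per-period rate: rΔt = 0.05·0.25 = 0.0125, so R = e^0.0125 = 1.0126
Risk-neutral probability p = (e^0.0125 − 0.9277)/(1.0779 − 0.9277) = 0.0848/0.1501 = 0.5650
Terminal stock prices: S_uu = 40.66, S_ud = 35, S_dd = 30.12
Terminal payoffs (S − K): max(0.6642, 0) = 0.6642, max(-5, 0) = 0, max(-9.875, 0) = 0
Node u (S = 37.73): V_u = e^(−0.0125)·[0.5650·0.6642 + 0.4350·0.0000] = 0.3706
Node d (S = 32.47): V_d = e^(−0.0125)·[0.5650·0.0000 + 0.4350·0.0000] = 0.0000
Node 0 (S = 35): V_0 = e^(−0.0125)·[0.5650·0.3706 + 0.4350·0.0000] = 0.2068

$0.21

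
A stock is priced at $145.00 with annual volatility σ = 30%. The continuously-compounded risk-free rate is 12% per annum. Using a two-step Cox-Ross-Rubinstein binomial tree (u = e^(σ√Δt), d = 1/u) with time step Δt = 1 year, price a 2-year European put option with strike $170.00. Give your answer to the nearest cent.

CRR parameters: u = e^(σ√Δt) = e^(0.3·√1) = 1.3499, d = 1/u = 0.7408
Per-period rate: rΔt = 0.12·1 = 0.12, so R = e^0.12 = 1.1275
Risk-neutral probability p = (e^0.12 − 0.7408)/(1.3499 − 0.7408) = 0.3867/0.6090 = 0.6349
Terminal stock prices: S_uu = 264.2, S_ud = 145, S_dd = 79.58
Terminal payoffs (K − S): max(-94.21, 0) = 0, max(25, 0) = 25, max(90.42, 0) = 90.42
Node u (S = 195.7): V_u = e^(−0.12)·[0.6349·0.0000 + 0.3651·25.0000] = 8.0954
Node d (S = 107.4): V_d = e^(−0.12)·[0.6349·25.0000 + 0.3651·90.4223] = 43.3578
Node 0 (S = 145): V_0 = e^(−0.12)·[0.6349·8.0954 + 0.3651·43.3578] = 18.5985

$18.60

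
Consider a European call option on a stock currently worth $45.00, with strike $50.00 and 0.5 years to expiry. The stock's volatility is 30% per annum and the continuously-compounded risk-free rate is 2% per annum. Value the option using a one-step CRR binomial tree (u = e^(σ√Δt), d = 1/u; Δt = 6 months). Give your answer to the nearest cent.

$2.63

CRR parameters: u = e^(σ√Δt) = e^(0.3·√0.5) = 1.2363, d = 1/u = 0.8089
Per-period rate: rΔt = 0.02·0.5 = 0.01, so R = e^0.01 = 1.0101
Risk-neutral probability p = (e^0.01 − 0.8089)/(1.2363 − 0.8089) = 0.2012/0.4275 = 0.4707
Terminal stock prices: S_u = 55.63, S_d = 36.4
Terminal payoffs (S − K): max(5.634, 0) = 5.634, max(-13.6, 0) = 0
Node 0 (S = 45): V_0 = e^(−0.01)·[0.4707·5.6340 + 0.5293·0.0000] = 2.6254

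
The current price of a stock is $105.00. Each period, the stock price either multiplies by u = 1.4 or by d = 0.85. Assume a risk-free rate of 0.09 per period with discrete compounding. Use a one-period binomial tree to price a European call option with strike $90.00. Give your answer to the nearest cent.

Risk-neutral probability p = (1 + 0.09 − 0.85)/(1.4 − 0.85) = 0.2400/0.5500 = 0.4364
Terminal stock prices: S_u = 147, S_d = 89.25
Terminal payoffs (S − K): max(57, 0) = 57, max(-0.75, 0) = 0
Node 0 (S = 105): V_0 = 1/1.09·[0.4364·57.0000 + 0.5636·0.0000] = 22.8190

$22.82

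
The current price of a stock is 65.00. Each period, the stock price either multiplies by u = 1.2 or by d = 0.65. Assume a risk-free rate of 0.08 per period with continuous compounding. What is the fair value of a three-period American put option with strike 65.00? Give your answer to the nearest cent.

Risk-neutral probability p = (e^0.08 − 0.65)/(1.2 − 0.65) = 0.4333/0.5500 = 0.7878
Terminal stock prices: S_uuu = 112.3, S_uud = 60.84, S_udd = 32.96, S_ddd = 17.85
Terminal payoffs (K − S): max(-47.32, 0) = 0, max(4.16, 0) = 4.16, max(32.04, 0) = 32.04, max(47.15, 0) = 47.15
Node uu (S = 93.6): continuation = e^(−0.08)·[0.7878·0.0000 + 0.2122·4.1600] = 0.8149; exercise value = 0.0000 ≤ continuation, so V_uu = 0.8149
Node ud (S = 50.7): continuation = e^(−0.08)·[0.7878·4.1600 + 0.2122·32.0450] = 9.3026; exercise value = 14.3000 > continuation, so V_ud = 14.3000 (exercise)
Node dd (S = 27.46): continuation = e^(−0.08)·[0.7878·32.0450 + 0.2122·47.1494] = 32.5401; exercise value = 37.5375 > continuation, so V_dd = 37.5375 (exercise)
Node u (S = 78): continuation = e^(−0.08)·[0.7878·0.8149 + 0.2122·14.3000] = 3.3938; exercise value = 0.0000 ≤ continuation, so V_u = 3.3938
Node d (S = 42.25): continuation = e^(−0.08)·[0.7878·14.3000 + 0.2122·37.5375] = 17.7526; exercise value = 22.7500 > continuation, so V_d = 22.7500 (exercise)
Node 0 (S = 65): continuation = e^(−0.08)·[0.7878·3.3938 + 0.2122·22.7500] = 6.9246; exercise value = 0.0000 ≤ continuation, so V_0 = 6.9246

6.92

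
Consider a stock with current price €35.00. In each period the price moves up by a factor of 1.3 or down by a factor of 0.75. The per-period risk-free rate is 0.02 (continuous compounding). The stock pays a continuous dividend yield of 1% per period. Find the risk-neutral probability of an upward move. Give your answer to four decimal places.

p = 0.4728

Per-period risk-free factor R = e^0.02 = 1.0202; dividend-adjusted growth = e^(0.02−0.01) = 1.0101.
Risk-neutral probability p = (1.0101 − 0.75)/(1.3 − 0.75) = 0.2601/0.5500 = 0.4728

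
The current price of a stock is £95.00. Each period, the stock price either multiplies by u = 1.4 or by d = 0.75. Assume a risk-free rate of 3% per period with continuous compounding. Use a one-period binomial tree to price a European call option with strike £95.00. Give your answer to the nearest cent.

£15.91

Risk-neutral probability p = (e^0.03 − 0.75)/(1.4 − 0.75) = 0.2805/0.6500 = 0.4315
Terminal stock prices: S_u = 133, S_d = 71.25
Terminal payoffs (S − K): max(38, 0) = 38, max(-23.75, 0) = 0
Node 0 (S = 95): V_0 = e^(−0.03)·[0.4315·38.0000 + 0.5685·0.0000] = 15.9112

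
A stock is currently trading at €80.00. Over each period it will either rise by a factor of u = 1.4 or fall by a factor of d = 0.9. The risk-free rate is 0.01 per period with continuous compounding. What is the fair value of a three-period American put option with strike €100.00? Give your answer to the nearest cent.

€23.40

Risk-neutral probability p = (e^0.01 − 0.9)/(1.4 − 0.9) = 0.1101/0.5000 = 0.2201
Terminal stock prices: S_uuu = 219.5, S_uud = 141.1, S_udd = 90.72, S_ddd = 58.32
Terminal payoffs (K − S): max(-119.5, 0) = 0, max(-41.12, 0) = 0, max(9.28, 0) = 9.28, max(41.68, 0) = 41.68
Node uu (S = 156.8): continuation = e^(−0.01)·[0.2201·0.0000 + 0.7799·0.0000] = 0.0000; exercise value = 0.0000 ≤ continuation, so V_uu = 0.0000
Node ud (S = 100.8): continuation = e^(−0.01)·[0.2201·0.0000 + 0.7799·9.2800] = 7.1655; exercise value = 0.0000 ≤ continuation, so V_ud = 7.1655
Node dd (S = 64.8): continuation = e^(−0.01)·[0.2201·9.2800 + 0.7799·41.6800] = 34.2050; exercise value = 35.2000 > continuation, so V_dd = 35.2000 (exercise)
Node u (S = 112): continuation = e^(−0.01)·[0.2201·0.0000 + 0.7799·7.1655] = 5.5327; exercise value = 0.0000 ≤ continuation, so V_u = 5.5327
Node d (S = 72): continuation = e^(−0.01)·[0.2201·7.1655 + 0.7799·35.2000] = 28.7407; exercise value = 28.0000 ≤ continuation, so V_d = 28.7407
Node 0 (S = 80): continuation = e^(−0.01)·[0.2201·5.5327 + 0.7799·28.7407] = 23.3975; exercise value = 20.0000 ≤ continuation, so V_0 = 23.3975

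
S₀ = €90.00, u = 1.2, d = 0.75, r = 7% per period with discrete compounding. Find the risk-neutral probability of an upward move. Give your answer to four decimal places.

p = 0.7111

Risk-neutral probability p = (1 + 0.07 − 0.75)/(1.2 − 0.75) = 0.3200/0.4500 = 0.7111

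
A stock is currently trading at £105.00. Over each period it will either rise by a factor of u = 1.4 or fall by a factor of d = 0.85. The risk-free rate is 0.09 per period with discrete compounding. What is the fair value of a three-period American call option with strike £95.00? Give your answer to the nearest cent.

Risk-neutral probability p = (1 + 0.09 − 0.85)/(1.4 − 0.85) = 0.2400/0.5500 = 0.4364
Terminal stock prices: S_uuu = 288.1, S_uud = 174.9, S_udd = 106.2, S_ddd = 64.48
Terminal payoffs (S − K): max(193.1, 0) = 193.1, max(79.93, 0) = 79.93, max(11.21, 0) = 11.21, max(-30.52, 0) = 0
Node uu (S = 205.8): continuation = 1/1.09·[0.4364·193.1200 + 0.5636·79.9300] = 118.6440; exercise value = 110.8000 ≤ continuation, so V_uu = 118.6440
Node ud (S = 125): continuation = 1/1.09·[0.4364·79.9300 + 0.5636·11.2075] = 37.7940; exercise value = 29.9500 ≤ continuation, so V_ud = 37.7940
Node dd (S = 75.86): continuation = 1/1.09·[0.4364·11.2075 + 0.5636·0.0000] = 4.4867; exercise value = 0.0000 ≤ continuation, so V_dd = 4.4867
Node u (S = 147): continuation = 1/1.09·[0.4364·118.6440 + 0.5636·37.7940] = 67.0404; exercise value = 52.0000 ≤ continuation, so V_u = 67.0404
Node d (S = 89.25): continuation = 1/1.09·[0.4364·37.7940 + 0.5636·4.4867] = 17.4503; exercise value = 0.0000 ≤ continuation, so V_d = 17.4503
Node 0 (S = 105): continuation = 1/1.09·[0.4364·67.0404 + 0.5636·17.4503] = 35.8620; exercise value = 10.0000 ≤ continuation, so V_0 = 35.8620

£35.86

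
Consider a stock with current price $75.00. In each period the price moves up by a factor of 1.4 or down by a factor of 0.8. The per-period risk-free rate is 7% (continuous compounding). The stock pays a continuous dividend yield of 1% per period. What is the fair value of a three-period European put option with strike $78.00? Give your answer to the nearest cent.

Per-period risk-free factor R = e^0.07 = 1.0725; dividend-adjusted growth = e^(0.07−0.01) = 1.0618.
Risk-neutral probability p = (1.0618 − 0.8)/(1.4 − 0.8) = 0.2618/0.6000 = 0.4364
Terminal stock prices: S_uuu = 205.8, S_uud = 117.6, S_udd = 67.2, S_ddd = 38.4
Terminal payoffs (K − S): max(-127.8, 0) = 0, max(-39.6, 0) = 0, max(10.8, 0) = 10.8, max(39.6, 0) = 39.6
Node uu (S = 147): V_uu = e^(−0.07)·[0.4364·0.0000 + 0.5636·0.0000] = 0.0000
Node ud (S = 84): V_ud = e^(−0.07)·[0.4364·0.0000 + 0.5636·10.8000] = 5.6754
Node dd (S = 48): V_dd = e^(−0.07)·[0.4364·10.8000 + 0.5636·39.6000] = 25.2043
Node u (S = 105): V_u = e^(−0.07)·[0.4364·0.0000 + 0.5636·5.6754] = 2.9825
Node d (S = 60): V_d = e^(−0.07)·[0.4364·5.6754 + 0.5636·25.2043] = 15.5542
Node 0 (S = 75): V_0 = e^(−0.07)·[0.4364·2.9825 + 0.5636·15.5542] = 9.3873

$9.39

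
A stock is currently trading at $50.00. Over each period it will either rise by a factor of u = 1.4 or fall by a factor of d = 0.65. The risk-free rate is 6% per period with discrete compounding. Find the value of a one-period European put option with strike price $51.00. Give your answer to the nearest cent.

$7.91

Risk-neutral probability p = (1 + 0.06 − 0.65)/(1.4 − 0.65) = 0.4100/0.7500 = 0.5467
Terminal stock prices: S_u = 70, S_d = 32.5
Terminal payoffs (K − S): max(-19, 0) = 0, max(18.5, 0) = 18.5
Node 0 (S = 50): V_0 = 1/1.06·[0.5467·0.0000 + 0.4533·18.5000] = 7.9119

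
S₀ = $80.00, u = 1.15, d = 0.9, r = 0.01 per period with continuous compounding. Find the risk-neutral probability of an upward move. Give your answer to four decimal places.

Risk-neutral probability p = (e^0.01 − 0.9)/(1.15 − 0.9) = 0.1101/0.2500 = 0.4402

p = 0.4402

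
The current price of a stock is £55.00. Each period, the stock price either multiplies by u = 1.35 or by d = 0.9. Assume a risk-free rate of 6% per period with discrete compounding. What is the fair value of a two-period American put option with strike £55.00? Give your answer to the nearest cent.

Risk-neutral probability p = (1 + 0.06 − 0.9)/(1.35 − 0.9) = 0.1600/0.4500 = 0.3556
Terminal stock prices: S_uu = 100.2, S_ud = 66.83, S_dd = 44.55
Terminal payoffs (K − S): max(-45.24, 0) = 0, max(-11.83, 0) = 0, max(10.45, 0) = 10.45
Node u (S = 74.25): continuation = 1/1.06·[0.3556·0.0000 + 0.6444·0.0000] = 0.0000; exercise value = 0.0000 ≤ continuation, so V_u = 0.0000
Node d (S = 49.5): continuation = 1/1.06·[0.3556·0.0000 + 0.6444·10.4500] = 6.3532; exercise value = 5.5000 ≤ continuation, so V_d = 6.3532
Node 0 (S = 55): continuation = 1/1.06·[0.3556·0.0000 + 0.6444·6.3532] = 3.8626; exercise value = 0.0000 ≤ continuation, so V_0 = 3.8626

£3.86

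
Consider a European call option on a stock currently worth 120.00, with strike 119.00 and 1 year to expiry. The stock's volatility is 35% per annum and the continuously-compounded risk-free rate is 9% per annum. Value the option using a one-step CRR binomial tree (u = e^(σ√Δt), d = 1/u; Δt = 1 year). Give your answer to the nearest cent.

CRR parameters: u = e^(σ√Δt) = e^(0.35·√1) = 1.4191, d = 1/u = 0.7047
Per-period rate: rΔt = 0.09·1 = 0.09, so R = e^0.09 = 1.0942
Risk-neutral probability p = (e^0.09 − 0.7047)/(1.4191 − 0.7047) = 0.3895/0.7144 = 0.5452
Terminal stock prices: S_u = 170.3, S_d = 84.56
Terminal payoffs (S − K): max(51.29, 0) = 51.29, max(-34.44, 0) = 0
Node 0 (S = 120): V_0 = e^(−0.09)·[0.5452·51.2881 + 0.4548·0.0000] = 25.5560

25.56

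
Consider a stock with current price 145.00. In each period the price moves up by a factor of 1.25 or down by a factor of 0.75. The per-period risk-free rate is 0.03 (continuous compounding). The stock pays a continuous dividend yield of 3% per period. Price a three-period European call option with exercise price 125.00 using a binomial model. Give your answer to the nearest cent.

Per-period risk-free factor R = e^0.03 = 1.0305; dividend-adjusted growth = e^(0.03−0.03) = 1.0000.
Risk-neutral probability p = (1.0000 − 0.75)/(1.25 − 0.75) = 0.2500/0.5000 = 0.5000
Terminal stock prices: S_uuu = 283.2, S_uud = 169.9, S_udd = 102, S_ddd = 61.17
Terminal payoffs (S − K): max(158.2, 0) = 158.2, max(44.92, 0) = 44.92, max(-23.05, 0) = 0, max(-63.83, 0) = 0
Node uu (S = 226.6): V_uu = e^(−0.03)·[0.5000·158.2031 + 0.5000·44.9219] = 98.5609
Node ud (S = 135.9): V_ud = e^(−0.03)·[0.5000·44.9219 + 0.5000·0.0000] = 21.7971
Node dd (S = 81.56): V_dd = e^(−0.03)·[0.5000·0.0000 + 0.5000·0.0000] = 0.0000
Node u (S = 181.2): V_u = e^(−0.03)·[0.5000·98.5609 + 0.5000·21.7971] = 58.4004
Node d (S = 108.8): V_d = e^(−0.03)·[0.5000·21.7971 + 0.5000·0.0000] = 10.5765
Node 0 (S = 145): V_0 = e^(−0.03)·[0.5000·58.4004 + 0.5000·10.5765] = 33.4692

33.47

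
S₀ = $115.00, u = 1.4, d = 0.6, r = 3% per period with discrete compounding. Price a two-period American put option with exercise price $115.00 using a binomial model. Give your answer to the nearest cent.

$24.97

Risk-neutral probability p = (1 + 0.03 − 0.6)/(1.4 − 0.6) = 0.4300/0.8000 = 0.5375
Terminal stock prices: S_uu = 225.4, S_ud = 96.6, S_dd = 41.4
Terminal payoffs (K − S): max(-110.4, 0) = 0, max(18.4, 0) = 18.4, max(73.6, 0) = 73.6
Node u (S = 161): continuation = 1/1.03·[0.5375·0.0000 + 0.4625·18.4000] = 8.2621; exercise value = 0.0000 ≤ continuation, so V_u = 8.2621
Node d (S = 69): continuation = 1/1.03·[0.5375·18.4000 + 0.4625·73.6000] = 42.6505; exercise value = 46.0000 > continuation, so V_d = 46.0000 (exercise)
Node 0 (S = 115): continuation = 1/1.03·[0.5375·8.2621 + 0.4625·46.0000] = 24.9669; exercise value = 0.0000 ≤ continuation, so V_0 = 24.9669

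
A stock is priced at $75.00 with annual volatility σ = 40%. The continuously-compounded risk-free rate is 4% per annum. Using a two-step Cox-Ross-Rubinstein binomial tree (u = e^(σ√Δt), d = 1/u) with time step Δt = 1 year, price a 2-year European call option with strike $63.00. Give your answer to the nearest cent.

$25.00

CRR parameters: u = e^(σ√Δt) = e^(0.4·√1) = 1.4918, d = 1/u = 0.6703
Per-period rate: rΔt = 0.04·1 = 0.04, so R = e^0.04 = 1.0408
Risk-neutral probability p = (e^0.04 − 0.6703)/(1.4918 − 0.6703) = 0.3705/0.8215 = 0.4510
Terminal stock prices: S_uu = 166.9, S_ud = 75, S_dd = 33.7
Terminal payoffs (S − K): max(103.9, 0) = 103.9, max(12, 0) = 12, max(-29.3, 0) = 0
Node u (S = 111.9): V_u = e^(−0.04)·[0.4510·103.9156 + 0.5490·12.0000] = 51.3571
Node d (S = 50.27): V_d = e^(−0.04)·[0.4510·12.0000 + 0.5490·0.0000] = 5.1997
Node 0 (S = 75): V_0 = e^(−0.04)·[0.4510·51.3571 + 0.5490·5.1997] = 24.9961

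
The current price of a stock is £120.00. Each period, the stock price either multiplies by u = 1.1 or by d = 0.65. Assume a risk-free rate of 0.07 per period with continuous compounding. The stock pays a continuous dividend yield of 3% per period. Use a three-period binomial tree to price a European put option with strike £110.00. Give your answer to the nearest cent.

£5.89

Per-period risk-free factor R = e^0.07 = 1.0725; dividend-adjusted growth = e^(0.07−0.03) = 1.0408.
Risk-neutral probability p = (1.0408 − 0.65)/(1.1 − 0.65) = 0.3908/0.4500 = 0.8685
Terminal stock prices: S_uuu = 159.7, S_uud = 94.38, S_udd = 55.77, S_ddd = 32.95
Terminal payoffs (K − S): max(-49.72, 0) = 0, max(15.62, 0) = 15.62, max(54.23, 0) = 54.23, max(77.05, 0) = 77.05
Node uu (S = 145.2): V_uu = e^(−0.07)·[0.8685·0.0000 + 0.1315·15.6200] = 1.9156
Node ud (S = 85.8): V_ud = e^(−0.07)·[0.8685·15.6200 + 0.1315·54.2300] = 19.2991
Node dd (S = 50.7): V_dd = e^(−0.07)·[0.8685·54.2300 + 0.1315·77.0450] = 53.3617
Node u (S = 132): V_u = e^(−0.07)·[0.8685·1.9156 + 0.1315·19.2991] = 3.9180
Node d (S = 78): V_d = e^(−0.07)·[0.8685·19.2991 + 0.1315·53.3617] = 22.1718
Node 0 (S = 120): V_0 = e^(−0.07)·[0.8685·3.9180 + 0.1315·22.1718] = 5.8918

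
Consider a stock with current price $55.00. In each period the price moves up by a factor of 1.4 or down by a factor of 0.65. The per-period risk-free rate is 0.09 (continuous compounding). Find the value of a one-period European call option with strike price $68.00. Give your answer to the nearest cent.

$4.87

Risk-neutral probability p = (e^0.09 − 0.65)/(1.4 − 0.65) = 0.4442/0.7500 = 0.5922
Terminal stock prices: S_u = 77, S_d = 35.75
Terminal payoffs (S − K): max(9, 0) = 9, max(-32.25, 0) = 0
Node 0 (S = 55): V_0 = e^(−0.09)·[0.5922·9.0000 + 0.4078·0.0000] = 4.8713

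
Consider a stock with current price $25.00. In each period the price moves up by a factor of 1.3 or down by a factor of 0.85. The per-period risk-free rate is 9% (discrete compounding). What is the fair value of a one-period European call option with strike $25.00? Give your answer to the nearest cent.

$3.67

Risk-neutral probability p = (1 + 0.09 − 0.85)/(1.3 − 0.85) = 0.2400/0.4500 = 0.5333
Terminal stock prices: S_u = 32.5, S_d = 21.25
Terminal payoffs (S − K): max(7.5, 0) = 7.5, max(-3.75, 0) = 0
Node 0 (S = 25): V_0 = 1/1.09·[0.5333·7.5000 + 0.4667·0.0000] = 3.6697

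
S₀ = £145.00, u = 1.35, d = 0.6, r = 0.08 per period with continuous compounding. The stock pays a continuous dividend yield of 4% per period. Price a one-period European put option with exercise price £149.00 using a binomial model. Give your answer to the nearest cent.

Per-period risk-free factor R = e^0.08 = 1.0833; dividend-adjusted growth = e^(0.08−0.04) = 1.0408.
Risk-neutral probability p = (1.0408 − 0.6)/(1.35 − 0.6) = 0.4408/0.7500 = 0.5877
Terminal stock prices: S_u = 195.8, S_d = 87
Terminal payoffs (K − S): max(-46.75, 0) = 0, max(62, 0) = 62
Node 0 (S = 145): V_0 = e^(−0.08)·[0.5877·0.0000 + 0.4123·62.0000] = 23.5945

£23.59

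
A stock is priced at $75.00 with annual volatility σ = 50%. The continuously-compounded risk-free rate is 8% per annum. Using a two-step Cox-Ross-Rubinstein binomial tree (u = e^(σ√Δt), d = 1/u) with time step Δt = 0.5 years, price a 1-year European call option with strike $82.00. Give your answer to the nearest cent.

CRR parameters: u = e^(σ√Δt) = e^(0.5·√0.5) = 1.4241, d = 1/u = 0.7022
Per-period rate: rΔt = 0.08·0.5 = 0.04, so R = e^0.04 = 1.0408
Risk-neutral probability p = (e^0.04 − 0.7022)/(1.4241 − 0.7022) = 0.3386/0.7219 = 0.4691
Terminal stock prices: S_uu = 152.1, S_ud = 75, S_dd = 36.98
Terminal payoffs (S − K): max(70.11, 0) = 70.11, max(-7, 0) = 0, max(-45.02, 0) = 0
Node u (S = 106.8): V_u = e^(−0.04)·[0.4691·70.1086 + 0.5309·0.0000] = 31.5951
Node d (S = 52.66): V_d = e^(−0.04)·[0.4691·0.0000 + 0.5309·0.0000] = 0.0000
Node 0 (S = 75): V_0 = e^(−0.04)·[0.4691·31.5951 + 0.5309·0.0000] = 14.2386

$14.24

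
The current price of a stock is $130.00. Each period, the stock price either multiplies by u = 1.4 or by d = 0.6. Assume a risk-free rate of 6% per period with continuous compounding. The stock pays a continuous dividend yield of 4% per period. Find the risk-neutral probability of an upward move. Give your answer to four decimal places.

Per-period risk-free factor R = e^0.06 = 1.0618; dividend-adjusted growth = e^(0.06−0.04) = 1.0202.
Risk-neutral probability p = (1.0202 − 0.6)/(1.4 − 0.6) = 0.4202/0.8000 = 0.5253

p = 0.5253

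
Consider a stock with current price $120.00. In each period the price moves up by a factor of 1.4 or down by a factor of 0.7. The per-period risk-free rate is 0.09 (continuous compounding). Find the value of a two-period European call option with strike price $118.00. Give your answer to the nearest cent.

$31.04

Risk-neutral probability p = (e^0.09 − 0.7)/(1.4 − 0.7) = 0.3942/0.7000 = 0.5631
Terminal stock prices: S_uu = 235.2, S_ud = 117.6, S_dd = 58.8
Terminal payoffs (S − K): max(117.2, 0) = 117.2, max(-0.4, 0) = 0, max(-59.2, 0) = 0
Node u (S = 168): V_u = e^(−0.09)·[0.5631·117.2000 + 0.4369·0.0000] = 60.3158
Node d (S = 84): V_d = e^(−0.09)·[0.5631·0.0000 + 0.4369·0.0000] = 0.0000
Node 0 (S = 120): V_0 = e^(−0.09)·[0.5631·60.3158 + 0.4369·0.0000] = 31.0410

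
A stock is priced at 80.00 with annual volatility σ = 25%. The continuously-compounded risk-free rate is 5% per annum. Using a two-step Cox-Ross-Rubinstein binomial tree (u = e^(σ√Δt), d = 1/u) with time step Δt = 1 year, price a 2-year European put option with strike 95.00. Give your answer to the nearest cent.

CRR parameters: u = e^(σ√Δt) = e^(0.25·√1) = 1.2840, d = 1/u = 0.7788
Per-period rate: rΔt = 0.05·1 = 0.05, so R = e^0.05 = 1.0513
Risk-neutral probability p = (e^0.05 − 0.7788)/(1.2840 − 0.7788) = 0.2725/0.5052 = 0.5393
Terminal stock prices: S_uu = 131.9, S_ud = 80, S_dd = 48.52
Terminal payoffs (K − S): max(-36.9, 0) = 0, max(15, 0) = 15, max(46.48, 0) = 46.48
Node u (S = 102.7): V_u = e^(−0.05)·[0.5393·0.0000 + 0.4607·15.0000] = 6.5734
Node d (S = 62.3): V_d = e^(−0.05)·[0.5393·15.0000 + 0.4607·46.4775] = 28.0627
Node 0 (S = 80): V_0 = e^(−0.05)·[0.5393·6.5734 + 0.4607·28.0627] = 15.6700

15.67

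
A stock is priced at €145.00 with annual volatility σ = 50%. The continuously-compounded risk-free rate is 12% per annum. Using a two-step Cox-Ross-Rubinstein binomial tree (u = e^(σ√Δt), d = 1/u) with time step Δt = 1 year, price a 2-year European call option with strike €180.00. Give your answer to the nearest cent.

CRR parameters: u = e^(σ√Δt) = e^(0.5·√1) = 1.6487, d = 1/u = 0.6065
Per-period rate: rΔt = 0.12·1 = 0.12, so R = e^0.12 = 1.1275
Risk-neutral probability p = (e^0.12 − 0.6065)/(1.6487 − 0.6065) = 0.5210/1.0422 = 0.4999
Terminal stock prices: S_uu = 394.2, S_ud = 145, S_dd = 53.34
Terminal payoffs (S − K): max(214.2, 0) = 214.2, max(-35, 0) = 0, max(-126.7, 0) = 0
Node u (S = 239.1): V_u = e^(−0.12)·[0.4999·214.1509 + 0.5001·0.0000] = 94.9439
Node d (S = 87.95): V_d = e^(−0.12)·[0.4999·0.0000 + 0.5001·0.0000] = 0.0000
Node 0 (S = 145): V_0 = e^(−0.12)·[0.4999·94.9439 + 0.5001·0.0000] = 42.0934

€42.09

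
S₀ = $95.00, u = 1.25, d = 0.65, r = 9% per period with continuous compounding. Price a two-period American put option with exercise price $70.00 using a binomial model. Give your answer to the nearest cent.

Risk-neutral probability p = (e^0.09 − 0.65)/(1.25 − 0.65) = 0.4442/0.6000 = 0.7403
Terminal stock prices: S_uu = 148.4, S_ud = 77.19, S_dd = 40.14
Terminal payoffs (K − S): max(-78.44, 0) = 0, max(-7.188, 0) = 0, max(29.86, 0) = 29.86
Node u (S = 118.8): continuation = e^(−0.09)·[0.7403·0.0000 + 0.2597·0.0000] = 0.0000; exercise value = 0.0000 ≤ continuation, so V_u = 0.0000
Node d (S = 61.75): continuation = e^(−0.09)·[0.7403·0.0000 + 0.2597·29.8625] = 7.0881; exercise value = 8.2500 > continuation, so V_d = 8.2500 (exercise)
Node 0 (S = 95): continuation = e^(−0.09)·[0.7403·0.0000 + 0.2597·8.2500] = 1.9582; exercise value = 0.0000 ≤ continuation, so V_0 = 1.9582

$1.96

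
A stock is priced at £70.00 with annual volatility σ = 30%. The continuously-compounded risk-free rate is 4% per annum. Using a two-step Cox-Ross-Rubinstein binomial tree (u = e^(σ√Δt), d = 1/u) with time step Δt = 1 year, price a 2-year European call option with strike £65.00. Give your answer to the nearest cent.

CRR parameters: u = e^(σ√Δt) = e^(0.3·√1) = 1.3499, d = 1/u = 0.7408
Per-period rate: rΔt = 0.04·1 = 0.04, so R = e^0.04 = 1.0408
Risk-neutral probability p = (e^0.04 − 0.7408)/(1.3499 − 0.7408) = 0.3000/0.6090 = 0.4926
Terminal stock prices: S_uu = 127.5, S_ud = 70, S_dd = 38.42
Terminal payoffs (S − K): max(62.55, 0) = 62.55, max(5, 0) = 5, max(-26.58, 0) = 0
Node u (S = 94.49): V_u = e^(−0.04)·[0.4926·62.5483 + 0.5074·5.0000] = 32.0388
Node d (S = 51.86): V_d = e^(−0.04)·[0.4926·5.0000 + 0.5074·0.0000] = 2.3663
Node 0 (S = 70): V_0 = e^(−0.04)·[0.4926·32.0388 + 0.5074·2.3663] = 16.3161

£16.32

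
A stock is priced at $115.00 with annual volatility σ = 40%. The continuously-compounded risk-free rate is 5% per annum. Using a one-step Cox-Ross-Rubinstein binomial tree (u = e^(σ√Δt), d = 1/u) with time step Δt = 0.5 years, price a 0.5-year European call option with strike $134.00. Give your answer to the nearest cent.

$8.59

CRR parameters: u = e^(σ√Δt) = e^(0.4·√0.5) = 1.3269, d = 1/u = 0.7536
Per-period rate: rΔt = 0.05·0.5 = 0.025, so R = e^0.025 = 1.0253
Risk-neutral probability p = (e^0.025 − 0.7536)/(1.3269 − 0.7536) = 0.2717/0.5733 = 0.4739
Terminal stock prices: S_u = 152.6, S_d = 86.67
Terminal payoffs (S − K): max(18.59, 0) = 18.59, max(-47.33, 0) = 0
Node 0 (S = 115): V_0 = e^(−0.025)·[0.4739·18.5931 + 0.5261·0.0000] = 8.5940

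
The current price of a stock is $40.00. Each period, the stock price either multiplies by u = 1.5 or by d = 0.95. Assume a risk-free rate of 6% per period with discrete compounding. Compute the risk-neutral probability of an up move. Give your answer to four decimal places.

Risk-neutral probability p = (1 + 0.06 − 0.95)/(1.5 − 0.95) = 0.1100/0.5500 = 0.2000

p = 0.2000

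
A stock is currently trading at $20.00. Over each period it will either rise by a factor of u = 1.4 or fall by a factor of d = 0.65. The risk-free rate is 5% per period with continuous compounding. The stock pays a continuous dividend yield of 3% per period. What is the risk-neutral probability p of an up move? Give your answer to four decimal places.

Per-period risk-free factor R = e^0.05 = 1.0513; dividend-adjusted growth = e^(0.05−0.03) = 1.0202.
Risk-neutral probability p = (1.0202 − 0.65)/(1.4 − 0.65) = 0.3702/0.7500 = 0.4936

p = 0.4936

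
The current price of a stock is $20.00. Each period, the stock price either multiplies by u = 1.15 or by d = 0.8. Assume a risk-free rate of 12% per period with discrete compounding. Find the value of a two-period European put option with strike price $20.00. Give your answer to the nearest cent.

Risk-neutral probability p = (1 + 0.12 − 0.8)/(1.15 − 0.8) = 0.3200/0.3500 = 0.9143
Terminal stock prices: S_uu = 26.45, S_ud = 18.4, S_dd = 12.8
Terminal payoffs (K − S): max(-6.45, 0) = 0, max(1.6, 0) = 1.6, max(7.2, 0) = 7.2
Node u (S = 23): V_u = 1/1.12·[0.9143·0.0000 + 0.0857·1.6000] = 0.1224
Node d (S = 16): V_d = 1/1.12·[0.9143·1.6000 + 0.0857·7.2000] = 1.8571
Node 0 (S = 20): V_0 = 1/1.12·[0.9143·0.1224 + 0.0857·1.8571] = 0.2421

$0.24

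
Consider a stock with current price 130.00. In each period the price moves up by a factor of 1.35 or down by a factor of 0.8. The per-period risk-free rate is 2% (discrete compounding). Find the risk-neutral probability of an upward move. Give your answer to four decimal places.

Risk-neutral probability p = (1 + 0.02 − 0.8)/(1.35 − 0.8) = 0.2200/0.5500 = 0.4000

p = 0.4000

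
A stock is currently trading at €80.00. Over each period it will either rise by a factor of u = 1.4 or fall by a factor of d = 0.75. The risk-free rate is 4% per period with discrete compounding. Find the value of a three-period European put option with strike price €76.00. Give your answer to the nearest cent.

€11.13

Risk-neutral probability p = (1 + 0.04 − 0.75)/(1.4 − 0.75) = 0.2900/0.6500 = 0.4462
Terminal stock prices: S_uuu = 219.5, S_uud = 117.6, S_udd = 63, S_ddd = 33.75
Terminal payoffs (K − S): max(-143.5, 0) = 0, max(-41.6, 0) = 0, max(13, 0) = 13, max(42.25, 0) = 42.25
Node uu (S = 156.8): V_uu = 1/1.04·[0.4462·0.0000 + 0.5538·0.0000] = 0.0000
Node ud (S = 84): V_ud = 1/1.04·[0.4462·0.0000 + 0.5538·13.0000] = 6.9231
Node dd (S = 45): V_dd = 1/1.04·[0.4462·13.0000 + 0.5538·42.2500] = 28.0769
Node u (S = 112): V_u = 1/1.04·[0.4462·0.0000 + 0.5538·6.9231] = 3.6868
Node d (S = 60): V_d = 1/1.04·[0.4462·6.9231 + 0.5538·28.0769] = 17.9222
Node 0 (S = 80): V_0 = 1/1.04·[0.4462·3.6868 + 0.5538·17.9222] = 11.1260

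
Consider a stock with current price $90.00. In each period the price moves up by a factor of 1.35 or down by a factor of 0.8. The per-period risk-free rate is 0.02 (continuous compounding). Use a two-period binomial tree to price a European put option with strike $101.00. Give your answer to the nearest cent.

Risk-neutral probability p = (e^0.02 − 0.8)/(1.35 − 0.8) = 0.2202/0.5500 = 0.4004
Terminal stock prices: S_uu = 164, S_ud = 97.2, S_dd = 57.6
Terminal payoffs (K − S): max(-63.03, 0) = 0, max(3.8, 0) = 3.8, max(43.4, 0) = 43.4
Node u (S = 121.5): V_u = e^(−0.02)·[0.4004·0.0000 + 0.5996·3.8000] = 2.2335
Node d (S = 72): V_d = e^(−0.02)·[0.4004·3.8000 + 0.5996·43.4000] = 27.0001
Node 0 (S = 90): V_0 = e^(−0.02)·[0.4004·2.2335 + 0.5996·27.0001] = 16.7461

$16.75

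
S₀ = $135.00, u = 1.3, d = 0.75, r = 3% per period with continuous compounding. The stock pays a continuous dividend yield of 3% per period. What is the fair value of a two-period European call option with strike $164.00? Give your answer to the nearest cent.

Per-period risk-free factor R = e^0.03 = 1.0305; dividend-adjusted growth = e^(0.03−0.03) = 1.0000.
Risk-neutral probability p = (1.0000 − 0.75)/(1.3 − 0.75) = 0.2500/0.5500 = 0.4545
Terminal stock prices: S_uu = 228.2, S_ud = 131.6, S_dd = 75.94
Terminal payoffs (S − K): max(64.15, 0) = 64.15, max(-32.38, 0) = 0, max(-88.06, 0) = 0
Node u (S = 175.5): V_u = e^(−0.03)·[0.4545·64.1500 + 0.5455·0.0000] = 28.2973
Node d (S = 101.2): V_d = e^(−0.03)·[0.4545·0.0000 + 0.5455·0.0000] = 0.0000
Node 0 (S = 135): V_0 = e^(−0.03)·[0.4545·28.2973 + 0.5455·0.0000] = 12.4823

$12.48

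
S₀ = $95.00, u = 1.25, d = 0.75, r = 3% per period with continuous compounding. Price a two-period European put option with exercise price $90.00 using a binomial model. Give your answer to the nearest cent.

$7.07

Risk-neutral probability p = (e^0.03 − 0.75)/(1.25 − 0.75) = 0.2805/0.5000 = 0.5609
Terminal stock prices: S_uu = 148.4, S_ud = 89.06, S_dd = 53.44
Terminal payoffs (K − S): max(-58.44, 0) = 0, max(0.9375, 0) = 0.9375, max(36.56, 0) = 36.56
Node u (S = 118.8): V_u = e^(−0.03)·[0.5609·0.0000 + 0.4391·0.9375] = 0.3995
Node d (S = 71.25): V_d = e^(−0.03)·[0.5609·0.9375 + 0.4391·36.5625] = 16.0901
Node 0 (S = 95): V_0 = e^(−0.03)·[0.5609·0.3995 + 0.4391·16.0901] = 7.0737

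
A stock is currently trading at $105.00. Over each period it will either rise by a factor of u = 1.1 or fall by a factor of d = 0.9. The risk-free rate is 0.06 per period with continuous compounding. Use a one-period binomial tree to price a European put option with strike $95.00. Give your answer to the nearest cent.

Risk-neutral probability p = (e^0.06 − 0.9)/(1.1 − 0.9) = 0.1618/0.2000 = 0.8092
Terminal stock prices: S_u = 115.5, S_d = 94.5
Terminal payoffs (K − S): max(-20.5, 0) = 0, max(0.5, 0) = 0.5
Node 0 (S = 105): V_0 = e^(−0.06)·[0.8092·0.0000 + 0.1908·0.5000] = 0.0899

$0.09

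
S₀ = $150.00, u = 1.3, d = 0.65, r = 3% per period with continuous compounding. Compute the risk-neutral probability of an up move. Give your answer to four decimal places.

p = 0.5853

Risk-neutral probability p = (e^0.03 − 0.65)/(1.3 − 0.65) = 0.3805/0.6500 = 0.5853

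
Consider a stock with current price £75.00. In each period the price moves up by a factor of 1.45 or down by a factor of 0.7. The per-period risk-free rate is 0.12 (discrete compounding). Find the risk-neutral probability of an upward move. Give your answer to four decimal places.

Risk-neutral probability p = (1 + 0.12 − 0.7)/(1.45 − 0.7) = 0.4200/0.7500 = 0.5600

p = 0.5600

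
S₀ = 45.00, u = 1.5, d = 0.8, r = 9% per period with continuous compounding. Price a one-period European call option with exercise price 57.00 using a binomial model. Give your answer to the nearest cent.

4.03

Risk-neutral probability p = (e^0.09 − 0.8)/(1.5 − 0.8) = 0.2942/0.7000 = 0.4202
Terminal stock prices: S_u = 67.5, S_d = 36
Terminal payoffs (S − K): max(10.5, 0) = 10.5, max(-21, 0) = 0
Node 0 (S = 45): V_0 = e^(−0.09)·[0.4202·10.5000 + 0.5798·0.0000] = 4.0328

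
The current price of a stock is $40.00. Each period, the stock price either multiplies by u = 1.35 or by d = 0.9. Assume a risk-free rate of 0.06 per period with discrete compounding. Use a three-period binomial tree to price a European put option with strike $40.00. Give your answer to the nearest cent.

Risk-neutral probability p = (1 + 0.06 − 0.9)/(1.35 − 0.9) = 0.1600/0.4500 = 0.3556
Terminal stock prices: S_uuu = 98.42, S_uud = 65.61, S_udd = 43.74, S_ddd = 29.16
Terminal payoffs (K − S): max(-58.42, 0) = 0, max(-25.61, 0) = 0, max(-3.74, 0) = 0, max(10.84, 0) = 10.84
Node uu (S = 72.9): V_uu = 1/1.06·[0.3556·0.0000 + 0.6444·0.0000] = 0.0000
Node ud (S = 48.6): V_ud = 1/1.06·[0.3556·0.0000 + 0.6444·0.0000] = 0.0000
Node dd (S = 32.4): V_dd = 1/1.06·[0.3556·0.0000 + 0.6444·10.8400] = 6.5904
Node u (S = 54): V_u = 1/1.06·[0.3556·0.0000 + 0.6444·0.0000] = 0.0000
Node d (S = 36): V_d = 1/1.06·[0.3556·0.0000 + 0.6444·6.5904] = 4.0067
Node 0 (S = 40): V_0 = 1/1.06·[0.3556·0.0000 + 0.6444·4.0067] = 2.4359

$2.44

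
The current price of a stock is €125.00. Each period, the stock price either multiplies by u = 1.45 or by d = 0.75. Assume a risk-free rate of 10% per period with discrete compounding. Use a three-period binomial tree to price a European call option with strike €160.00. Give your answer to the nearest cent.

Risk-neutral probability p = (1 + 0.1 − 0.75)/(1.45 − 0.75) = 0.3500/0.7000 = 0.5000
Terminal stock prices: S_uuu = 381.1, S_uud = 197.1, S_udd = 102, S_ddd = 52.73
Terminal payoffs (S − K): max(221.1, 0) = 221.1, max(37.11, 0) = 37.11, max(-58.05, 0) = 0, max(-107.3, 0) = 0
Node uu (S = 262.8): V_uu = 1/1.1·[0.5000·221.0781 + 0.5000·37.1094] = 117.3580
Node ud (S = 135.9): V_ud = 1/1.1·[0.5000·37.1094 + 0.5000·0.0000] = 16.8679
Node dd (S = 70.31): V_dd = 1/1.1·[0.5000·0.0000 + 0.5000·0.0000] = 0.0000
Node u (S = 181.2): V_u = 1/1.1·[0.5000·117.3580 + 0.5000·16.8679] = 61.0118
Node d (S = 93.75): V_d = 1/1.1·[0.5000·16.8679 + 0.5000·0.0000] = 7.6672
Node 0 (S = 125): V_0 = 1/1.1·[0.5000·61.0118 + 0.5000·7.6672] = 31.2177

€31.22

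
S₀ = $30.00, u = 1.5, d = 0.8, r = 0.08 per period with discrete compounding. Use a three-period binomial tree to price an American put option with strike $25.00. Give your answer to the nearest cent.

$1.79

Risk-neutral probability p = (1 + 0.08 − 0.8)/(1.5 − 0.8) = 0.2800/0.7000 = 0.4000
Terminal stock prices: S_uuu = 101.2, S_uud = 54, S_udd = 28.8, S_ddd = 15.36
Terminal payoffs (K − S): max(-76.25, 0) = 0, max(-29, 0) = 0, max(-3.8, 0) = 0, max(9.64, 0) = 9.64
Node uu (S = 67.5): continuation = 1/1.08·[0.4000·0.0000 + 0.6000·0.0000] = 0.0000; exercise value = 0.0000 ≤ continuation, so V_uu = 0.0000
Node ud (S = 36): continuation = 1/1.08·[0.4000·0.0000 + 0.6000·0.0000] = 0.0000; exercise value = 0.0000 ≤ continuation, so V_ud = 0.0000
Node dd (S = 19.2): continuation = 1/1.08·[0.4000·0.0000 + 0.6000·9.6400] = 5.3556; exercise value = 5.8000 > continuation, so V_dd = 5.8000 (exercise)
Node u (S = 45): continuation = 1/1.08·[0.4000·0.0000 + 0.6000·0.0000] = 0.0000; exercise value = 0.0000 ≤ continuation, so V_u = 0.0000
Node d (S = 24): continuation = 1/1.08·[0.4000·0.0000 + 0.6000·5.8000] = 3.2222; exercise value = 1.0000 ≤ continuation, so V_d = 3.2222
Node 0 (S = 30): continuation = 1/1.08·[0.4000·0.0000 + 0.6000·3.2222] = 1.7901; exercise value = 0.0000 ≤ continuation, so V_0 = 1.7901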